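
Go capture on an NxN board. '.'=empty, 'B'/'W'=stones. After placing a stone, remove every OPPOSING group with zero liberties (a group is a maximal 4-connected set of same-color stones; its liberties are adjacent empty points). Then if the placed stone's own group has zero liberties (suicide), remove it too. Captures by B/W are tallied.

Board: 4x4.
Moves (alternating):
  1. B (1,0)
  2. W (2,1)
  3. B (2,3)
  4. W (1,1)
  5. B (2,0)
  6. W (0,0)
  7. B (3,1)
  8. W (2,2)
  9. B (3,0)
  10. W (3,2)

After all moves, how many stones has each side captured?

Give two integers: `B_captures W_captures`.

Answer: 0 4

Derivation:
Move 1: B@(1,0) -> caps B=0 W=0
Move 2: W@(2,1) -> caps B=0 W=0
Move 3: B@(2,3) -> caps B=0 W=0
Move 4: W@(1,1) -> caps B=0 W=0
Move 5: B@(2,0) -> caps B=0 W=0
Move 6: W@(0,0) -> caps B=0 W=0
Move 7: B@(3,1) -> caps B=0 W=0
Move 8: W@(2,2) -> caps B=0 W=0
Move 9: B@(3,0) -> caps B=0 W=0
Move 10: W@(3,2) -> caps B=0 W=4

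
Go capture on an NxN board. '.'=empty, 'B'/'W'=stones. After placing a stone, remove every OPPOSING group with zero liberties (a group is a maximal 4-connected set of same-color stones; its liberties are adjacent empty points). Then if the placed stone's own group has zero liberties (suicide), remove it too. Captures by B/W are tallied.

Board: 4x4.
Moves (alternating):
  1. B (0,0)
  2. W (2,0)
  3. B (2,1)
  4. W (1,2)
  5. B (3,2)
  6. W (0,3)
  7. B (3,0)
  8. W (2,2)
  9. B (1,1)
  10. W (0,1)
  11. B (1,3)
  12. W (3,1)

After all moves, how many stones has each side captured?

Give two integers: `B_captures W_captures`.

Answer: 0 1

Derivation:
Move 1: B@(0,0) -> caps B=0 W=0
Move 2: W@(2,0) -> caps B=0 W=0
Move 3: B@(2,1) -> caps B=0 W=0
Move 4: W@(1,2) -> caps B=0 W=0
Move 5: B@(3,2) -> caps B=0 W=0
Move 6: W@(0,3) -> caps B=0 W=0
Move 7: B@(3,0) -> caps B=0 W=0
Move 8: W@(2,2) -> caps B=0 W=0
Move 9: B@(1,1) -> caps B=0 W=0
Move 10: W@(0,1) -> caps B=0 W=0
Move 11: B@(1,3) -> caps B=0 W=0
Move 12: W@(3,1) -> caps B=0 W=1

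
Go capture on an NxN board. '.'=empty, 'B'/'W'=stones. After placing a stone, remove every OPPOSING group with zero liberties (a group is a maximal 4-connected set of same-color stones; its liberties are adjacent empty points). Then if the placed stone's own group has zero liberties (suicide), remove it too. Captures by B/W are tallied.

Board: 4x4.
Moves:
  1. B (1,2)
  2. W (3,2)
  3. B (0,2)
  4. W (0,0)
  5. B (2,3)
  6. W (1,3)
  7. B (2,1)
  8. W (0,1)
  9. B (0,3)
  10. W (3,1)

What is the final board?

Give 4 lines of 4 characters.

Move 1: B@(1,2) -> caps B=0 W=0
Move 2: W@(3,2) -> caps B=0 W=0
Move 3: B@(0,2) -> caps B=0 W=0
Move 4: W@(0,0) -> caps B=0 W=0
Move 5: B@(2,3) -> caps B=0 W=0
Move 6: W@(1,3) -> caps B=0 W=0
Move 7: B@(2,1) -> caps B=0 W=0
Move 8: W@(0,1) -> caps B=0 W=0
Move 9: B@(0,3) -> caps B=1 W=0
Move 10: W@(3,1) -> caps B=1 W=0

Answer: WWBB
..B.
.B.B
.WW.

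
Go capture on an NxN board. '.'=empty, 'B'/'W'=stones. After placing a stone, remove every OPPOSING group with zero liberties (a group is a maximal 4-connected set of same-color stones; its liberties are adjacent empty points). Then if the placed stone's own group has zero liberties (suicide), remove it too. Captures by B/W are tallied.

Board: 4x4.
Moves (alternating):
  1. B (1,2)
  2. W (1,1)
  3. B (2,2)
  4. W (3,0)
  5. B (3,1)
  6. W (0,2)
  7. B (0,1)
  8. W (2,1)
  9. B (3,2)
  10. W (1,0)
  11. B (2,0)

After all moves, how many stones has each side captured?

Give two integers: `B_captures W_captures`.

Answer: 1 0

Derivation:
Move 1: B@(1,2) -> caps B=0 W=0
Move 2: W@(1,1) -> caps B=0 W=0
Move 3: B@(2,2) -> caps B=0 W=0
Move 4: W@(3,0) -> caps B=0 W=0
Move 5: B@(3,1) -> caps B=0 W=0
Move 6: W@(0,2) -> caps B=0 W=0
Move 7: B@(0,1) -> caps B=0 W=0
Move 8: W@(2,1) -> caps B=0 W=0
Move 9: B@(3,2) -> caps B=0 W=0
Move 10: W@(1,0) -> caps B=0 W=0
Move 11: B@(2,0) -> caps B=1 W=0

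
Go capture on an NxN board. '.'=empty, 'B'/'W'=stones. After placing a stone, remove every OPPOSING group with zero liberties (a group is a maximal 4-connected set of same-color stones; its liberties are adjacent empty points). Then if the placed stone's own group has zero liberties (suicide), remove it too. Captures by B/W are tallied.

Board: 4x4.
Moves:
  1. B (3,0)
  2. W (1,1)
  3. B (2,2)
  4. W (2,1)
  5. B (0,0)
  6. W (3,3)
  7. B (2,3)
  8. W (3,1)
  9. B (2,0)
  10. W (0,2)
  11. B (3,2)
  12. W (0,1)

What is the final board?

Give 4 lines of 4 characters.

Answer: BWW.
.W..
BWBB
BWB.

Derivation:
Move 1: B@(3,0) -> caps B=0 W=0
Move 2: W@(1,1) -> caps B=0 W=0
Move 3: B@(2,2) -> caps B=0 W=0
Move 4: W@(2,1) -> caps B=0 W=0
Move 5: B@(0,0) -> caps B=0 W=0
Move 6: W@(3,3) -> caps B=0 W=0
Move 7: B@(2,3) -> caps B=0 W=0
Move 8: W@(3,1) -> caps B=0 W=0
Move 9: B@(2,0) -> caps B=0 W=0
Move 10: W@(0,2) -> caps B=0 W=0
Move 11: B@(3,2) -> caps B=1 W=0
Move 12: W@(0,1) -> caps B=1 W=0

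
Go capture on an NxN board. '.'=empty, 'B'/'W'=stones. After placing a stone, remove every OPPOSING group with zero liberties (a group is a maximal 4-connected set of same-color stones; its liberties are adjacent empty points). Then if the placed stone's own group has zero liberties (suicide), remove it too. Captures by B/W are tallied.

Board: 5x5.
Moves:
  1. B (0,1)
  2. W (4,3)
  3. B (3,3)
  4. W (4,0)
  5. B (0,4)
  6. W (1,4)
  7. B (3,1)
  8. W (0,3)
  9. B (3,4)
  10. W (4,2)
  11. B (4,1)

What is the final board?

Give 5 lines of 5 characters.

Answer: .B.W.
....W
.....
.B.BB
WBWW.

Derivation:
Move 1: B@(0,1) -> caps B=0 W=0
Move 2: W@(4,3) -> caps B=0 W=0
Move 3: B@(3,3) -> caps B=0 W=0
Move 4: W@(4,0) -> caps B=0 W=0
Move 5: B@(0,4) -> caps B=0 W=0
Move 6: W@(1,4) -> caps B=0 W=0
Move 7: B@(3,1) -> caps B=0 W=0
Move 8: W@(0,3) -> caps B=0 W=1
Move 9: B@(3,4) -> caps B=0 W=1
Move 10: W@(4,2) -> caps B=0 W=1
Move 11: B@(4,1) -> caps B=0 W=1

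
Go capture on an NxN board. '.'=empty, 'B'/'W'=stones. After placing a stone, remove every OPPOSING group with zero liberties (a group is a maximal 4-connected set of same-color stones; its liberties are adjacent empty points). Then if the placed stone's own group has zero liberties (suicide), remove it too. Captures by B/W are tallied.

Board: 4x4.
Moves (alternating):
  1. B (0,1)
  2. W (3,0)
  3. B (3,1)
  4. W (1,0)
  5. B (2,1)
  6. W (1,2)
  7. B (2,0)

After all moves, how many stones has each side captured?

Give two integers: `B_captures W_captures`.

Move 1: B@(0,1) -> caps B=0 W=0
Move 2: W@(3,0) -> caps B=0 W=0
Move 3: B@(3,1) -> caps B=0 W=0
Move 4: W@(1,0) -> caps B=0 W=0
Move 5: B@(2,1) -> caps B=0 W=0
Move 6: W@(1,2) -> caps B=0 W=0
Move 7: B@(2,0) -> caps B=1 W=0

Answer: 1 0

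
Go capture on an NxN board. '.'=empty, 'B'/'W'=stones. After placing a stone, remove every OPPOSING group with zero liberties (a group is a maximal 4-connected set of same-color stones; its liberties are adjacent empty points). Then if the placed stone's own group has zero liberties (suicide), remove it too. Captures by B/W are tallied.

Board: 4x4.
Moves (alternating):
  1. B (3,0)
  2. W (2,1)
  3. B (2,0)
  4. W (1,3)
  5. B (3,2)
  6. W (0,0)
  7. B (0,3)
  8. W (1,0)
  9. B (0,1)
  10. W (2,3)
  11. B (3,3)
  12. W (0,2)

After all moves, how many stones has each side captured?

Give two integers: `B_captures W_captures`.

Move 1: B@(3,0) -> caps B=0 W=0
Move 2: W@(2,1) -> caps B=0 W=0
Move 3: B@(2,0) -> caps B=0 W=0
Move 4: W@(1,3) -> caps B=0 W=0
Move 5: B@(3,2) -> caps B=0 W=0
Move 6: W@(0,0) -> caps B=0 W=0
Move 7: B@(0,3) -> caps B=0 W=0
Move 8: W@(1,0) -> caps B=0 W=0
Move 9: B@(0,1) -> caps B=0 W=0
Move 10: W@(2,3) -> caps B=0 W=0
Move 11: B@(3,3) -> caps B=0 W=0
Move 12: W@(0,2) -> caps B=0 W=1

Answer: 0 1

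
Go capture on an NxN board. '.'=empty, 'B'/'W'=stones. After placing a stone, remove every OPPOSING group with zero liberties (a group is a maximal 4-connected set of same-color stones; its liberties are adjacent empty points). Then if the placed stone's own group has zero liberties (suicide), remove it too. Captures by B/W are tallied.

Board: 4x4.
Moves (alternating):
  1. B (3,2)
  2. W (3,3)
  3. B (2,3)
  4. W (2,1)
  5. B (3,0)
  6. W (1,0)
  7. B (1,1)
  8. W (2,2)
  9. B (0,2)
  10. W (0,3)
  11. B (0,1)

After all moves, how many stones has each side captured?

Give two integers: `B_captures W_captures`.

Answer: 1 0

Derivation:
Move 1: B@(3,2) -> caps B=0 W=0
Move 2: W@(3,3) -> caps B=0 W=0
Move 3: B@(2,3) -> caps B=1 W=0
Move 4: W@(2,1) -> caps B=1 W=0
Move 5: B@(3,0) -> caps B=1 W=0
Move 6: W@(1,0) -> caps B=1 W=0
Move 7: B@(1,1) -> caps B=1 W=0
Move 8: W@(2,2) -> caps B=1 W=0
Move 9: B@(0,2) -> caps B=1 W=0
Move 10: W@(0,3) -> caps B=1 W=0
Move 11: B@(0,1) -> caps B=1 W=0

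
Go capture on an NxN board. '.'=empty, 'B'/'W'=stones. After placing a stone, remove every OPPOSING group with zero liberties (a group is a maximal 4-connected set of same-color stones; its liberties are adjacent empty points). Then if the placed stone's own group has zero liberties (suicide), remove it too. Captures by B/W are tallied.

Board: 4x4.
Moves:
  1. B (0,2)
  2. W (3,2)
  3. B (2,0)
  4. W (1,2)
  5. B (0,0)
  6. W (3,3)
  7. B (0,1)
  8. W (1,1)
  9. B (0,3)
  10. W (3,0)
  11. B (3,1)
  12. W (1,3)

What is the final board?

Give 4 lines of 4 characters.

Answer: BBBB
.WWW
B...
.BWW

Derivation:
Move 1: B@(0,2) -> caps B=0 W=0
Move 2: W@(3,2) -> caps B=0 W=0
Move 3: B@(2,0) -> caps B=0 W=0
Move 4: W@(1,2) -> caps B=0 W=0
Move 5: B@(0,0) -> caps B=0 W=0
Move 6: W@(3,3) -> caps B=0 W=0
Move 7: B@(0,1) -> caps B=0 W=0
Move 8: W@(1,1) -> caps B=0 W=0
Move 9: B@(0,3) -> caps B=0 W=0
Move 10: W@(3,0) -> caps B=0 W=0
Move 11: B@(3,1) -> caps B=1 W=0
Move 12: W@(1,3) -> caps B=1 W=0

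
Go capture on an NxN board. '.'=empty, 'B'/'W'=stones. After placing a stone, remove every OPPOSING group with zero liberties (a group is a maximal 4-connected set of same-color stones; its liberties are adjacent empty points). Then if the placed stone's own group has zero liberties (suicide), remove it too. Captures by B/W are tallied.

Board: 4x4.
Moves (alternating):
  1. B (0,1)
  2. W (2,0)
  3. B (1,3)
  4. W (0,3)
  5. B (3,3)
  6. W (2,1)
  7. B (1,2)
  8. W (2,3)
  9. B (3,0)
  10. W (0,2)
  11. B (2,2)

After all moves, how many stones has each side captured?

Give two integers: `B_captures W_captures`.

Move 1: B@(0,1) -> caps B=0 W=0
Move 2: W@(2,0) -> caps B=0 W=0
Move 3: B@(1,3) -> caps B=0 W=0
Move 4: W@(0,3) -> caps B=0 W=0
Move 5: B@(3,3) -> caps B=0 W=0
Move 6: W@(2,1) -> caps B=0 W=0
Move 7: B@(1,2) -> caps B=0 W=0
Move 8: W@(2,3) -> caps B=0 W=0
Move 9: B@(3,0) -> caps B=0 W=0
Move 10: W@(0,2) -> caps B=0 W=0
Move 11: B@(2,2) -> caps B=1 W=0

Answer: 1 0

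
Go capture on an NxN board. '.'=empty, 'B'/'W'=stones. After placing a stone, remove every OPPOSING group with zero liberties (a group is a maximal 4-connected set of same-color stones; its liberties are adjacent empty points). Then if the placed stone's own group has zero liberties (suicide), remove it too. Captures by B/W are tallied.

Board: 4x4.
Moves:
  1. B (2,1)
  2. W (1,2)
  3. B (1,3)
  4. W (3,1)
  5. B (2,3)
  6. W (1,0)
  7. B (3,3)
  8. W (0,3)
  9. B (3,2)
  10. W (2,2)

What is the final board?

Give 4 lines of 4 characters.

Answer: ...W
W.W.
.BW.
.W..

Derivation:
Move 1: B@(2,1) -> caps B=0 W=0
Move 2: W@(1,2) -> caps B=0 W=0
Move 3: B@(1,3) -> caps B=0 W=0
Move 4: W@(3,1) -> caps B=0 W=0
Move 5: B@(2,3) -> caps B=0 W=0
Move 6: W@(1,0) -> caps B=0 W=0
Move 7: B@(3,3) -> caps B=0 W=0
Move 8: W@(0,3) -> caps B=0 W=0
Move 9: B@(3,2) -> caps B=0 W=0
Move 10: W@(2,2) -> caps B=0 W=4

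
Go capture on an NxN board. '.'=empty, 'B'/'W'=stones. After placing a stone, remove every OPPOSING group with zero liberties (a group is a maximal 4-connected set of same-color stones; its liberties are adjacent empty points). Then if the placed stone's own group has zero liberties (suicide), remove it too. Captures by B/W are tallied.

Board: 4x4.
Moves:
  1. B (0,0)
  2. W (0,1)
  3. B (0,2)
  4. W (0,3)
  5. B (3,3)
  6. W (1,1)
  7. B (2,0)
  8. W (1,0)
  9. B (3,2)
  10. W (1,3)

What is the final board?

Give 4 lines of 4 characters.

Answer: .WBW
WW.W
B...
..BB

Derivation:
Move 1: B@(0,0) -> caps B=0 W=0
Move 2: W@(0,1) -> caps B=0 W=0
Move 3: B@(0,2) -> caps B=0 W=0
Move 4: W@(0,3) -> caps B=0 W=0
Move 5: B@(3,3) -> caps B=0 W=0
Move 6: W@(1,1) -> caps B=0 W=0
Move 7: B@(2,0) -> caps B=0 W=0
Move 8: W@(1,0) -> caps B=0 W=1
Move 9: B@(3,2) -> caps B=0 W=1
Move 10: W@(1,3) -> caps B=0 W=1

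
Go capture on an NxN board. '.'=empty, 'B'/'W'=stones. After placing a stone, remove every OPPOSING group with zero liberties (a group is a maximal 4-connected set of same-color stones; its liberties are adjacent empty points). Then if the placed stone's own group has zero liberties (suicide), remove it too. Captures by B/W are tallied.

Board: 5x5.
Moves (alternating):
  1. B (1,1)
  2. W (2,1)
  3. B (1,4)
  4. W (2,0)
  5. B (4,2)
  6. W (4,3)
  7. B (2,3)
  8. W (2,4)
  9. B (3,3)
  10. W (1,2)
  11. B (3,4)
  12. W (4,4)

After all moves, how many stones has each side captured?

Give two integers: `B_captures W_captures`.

Move 1: B@(1,1) -> caps B=0 W=0
Move 2: W@(2,1) -> caps B=0 W=0
Move 3: B@(1,4) -> caps B=0 W=0
Move 4: W@(2,0) -> caps B=0 W=0
Move 5: B@(4,2) -> caps B=0 W=0
Move 6: W@(4,3) -> caps B=0 W=0
Move 7: B@(2,3) -> caps B=0 W=0
Move 8: W@(2,4) -> caps B=0 W=0
Move 9: B@(3,3) -> caps B=0 W=0
Move 10: W@(1,2) -> caps B=0 W=0
Move 11: B@(3,4) -> caps B=1 W=0
Move 12: W@(4,4) -> caps B=1 W=0

Answer: 1 0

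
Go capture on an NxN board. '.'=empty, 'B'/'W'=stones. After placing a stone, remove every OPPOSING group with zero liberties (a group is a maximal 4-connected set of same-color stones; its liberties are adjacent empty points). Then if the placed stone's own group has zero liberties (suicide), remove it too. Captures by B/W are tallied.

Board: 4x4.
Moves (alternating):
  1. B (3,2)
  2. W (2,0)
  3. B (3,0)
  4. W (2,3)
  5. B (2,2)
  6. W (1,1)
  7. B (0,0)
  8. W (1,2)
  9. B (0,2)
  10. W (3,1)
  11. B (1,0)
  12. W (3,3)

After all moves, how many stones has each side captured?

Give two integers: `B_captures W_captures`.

Move 1: B@(3,2) -> caps B=0 W=0
Move 2: W@(2,0) -> caps B=0 W=0
Move 3: B@(3,0) -> caps B=0 W=0
Move 4: W@(2,3) -> caps B=0 W=0
Move 5: B@(2,2) -> caps B=0 W=0
Move 6: W@(1,1) -> caps B=0 W=0
Move 7: B@(0,0) -> caps B=0 W=0
Move 8: W@(1,2) -> caps B=0 W=0
Move 9: B@(0,2) -> caps B=0 W=0
Move 10: W@(3,1) -> caps B=0 W=1
Move 11: B@(1,0) -> caps B=0 W=1
Move 12: W@(3,3) -> caps B=0 W=1

Answer: 0 1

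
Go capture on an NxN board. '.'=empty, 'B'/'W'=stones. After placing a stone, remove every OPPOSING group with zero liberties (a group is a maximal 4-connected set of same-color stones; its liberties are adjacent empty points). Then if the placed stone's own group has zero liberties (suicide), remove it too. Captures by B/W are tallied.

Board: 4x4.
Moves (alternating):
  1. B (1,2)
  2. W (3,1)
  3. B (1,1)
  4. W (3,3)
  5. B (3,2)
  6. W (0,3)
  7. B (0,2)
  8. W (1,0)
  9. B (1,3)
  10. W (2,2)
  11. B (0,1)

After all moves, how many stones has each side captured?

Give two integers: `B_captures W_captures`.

Move 1: B@(1,2) -> caps B=0 W=0
Move 2: W@(3,1) -> caps B=0 W=0
Move 3: B@(1,1) -> caps B=0 W=0
Move 4: W@(3,3) -> caps B=0 W=0
Move 5: B@(3,2) -> caps B=0 W=0
Move 6: W@(0,3) -> caps B=0 W=0
Move 7: B@(0,2) -> caps B=0 W=0
Move 8: W@(1,0) -> caps B=0 W=0
Move 9: B@(1,3) -> caps B=1 W=0
Move 10: W@(2,2) -> caps B=1 W=1
Move 11: B@(0,1) -> caps B=1 W=1

Answer: 1 1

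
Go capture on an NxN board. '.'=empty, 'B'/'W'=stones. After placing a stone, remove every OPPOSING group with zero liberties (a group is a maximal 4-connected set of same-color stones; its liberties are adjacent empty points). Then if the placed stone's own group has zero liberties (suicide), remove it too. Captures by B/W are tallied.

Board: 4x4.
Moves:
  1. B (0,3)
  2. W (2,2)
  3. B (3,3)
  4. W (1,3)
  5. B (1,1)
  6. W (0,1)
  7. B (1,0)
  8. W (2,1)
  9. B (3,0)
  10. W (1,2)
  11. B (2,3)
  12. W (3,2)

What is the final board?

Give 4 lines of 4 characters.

Move 1: B@(0,3) -> caps B=0 W=0
Move 2: W@(2,2) -> caps B=0 W=0
Move 3: B@(3,3) -> caps B=0 W=0
Move 4: W@(1,3) -> caps B=0 W=0
Move 5: B@(1,1) -> caps B=0 W=0
Move 6: W@(0,1) -> caps B=0 W=0
Move 7: B@(1,0) -> caps B=0 W=0
Move 8: W@(2,1) -> caps B=0 W=0
Move 9: B@(3,0) -> caps B=0 W=0
Move 10: W@(1,2) -> caps B=0 W=0
Move 11: B@(2,3) -> caps B=0 W=0
Move 12: W@(3,2) -> caps B=0 W=2

Answer: .W.B
BBWW
.WW.
B.W.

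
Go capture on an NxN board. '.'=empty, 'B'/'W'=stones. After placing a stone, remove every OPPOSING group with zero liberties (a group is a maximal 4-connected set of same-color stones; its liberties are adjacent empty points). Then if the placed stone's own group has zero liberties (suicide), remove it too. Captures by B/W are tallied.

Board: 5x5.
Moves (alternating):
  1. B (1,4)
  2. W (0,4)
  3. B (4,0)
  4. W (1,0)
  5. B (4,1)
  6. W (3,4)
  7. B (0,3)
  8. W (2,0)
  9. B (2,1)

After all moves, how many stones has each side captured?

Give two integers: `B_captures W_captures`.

Answer: 1 0

Derivation:
Move 1: B@(1,4) -> caps B=0 W=0
Move 2: W@(0,4) -> caps B=0 W=0
Move 3: B@(4,0) -> caps B=0 W=0
Move 4: W@(1,0) -> caps B=0 W=0
Move 5: B@(4,1) -> caps B=0 W=0
Move 6: W@(3,4) -> caps B=0 W=0
Move 7: B@(0,3) -> caps B=1 W=0
Move 8: W@(2,0) -> caps B=1 W=0
Move 9: B@(2,1) -> caps B=1 W=0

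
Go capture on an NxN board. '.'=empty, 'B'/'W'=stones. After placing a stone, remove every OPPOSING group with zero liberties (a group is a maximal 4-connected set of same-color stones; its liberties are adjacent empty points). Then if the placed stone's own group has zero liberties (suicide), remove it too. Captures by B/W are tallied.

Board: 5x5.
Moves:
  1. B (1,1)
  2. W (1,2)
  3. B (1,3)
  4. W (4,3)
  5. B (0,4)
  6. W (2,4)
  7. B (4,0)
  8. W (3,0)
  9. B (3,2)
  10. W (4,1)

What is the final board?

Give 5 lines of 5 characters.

Move 1: B@(1,1) -> caps B=0 W=0
Move 2: W@(1,2) -> caps B=0 W=0
Move 3: B@(1,3) -> caps B=0 W=0
Move 4: W@(4,3) -> caps B=0 W=0
Move 5: B@(0,4) -> caps B=0 W=0
Move 6: W@(2,4) -> caps B=0 W=0
Move 7: B@(4,0) -> caps B=0 W=0
Move 8: W@(3,0) -> caps B=0 W=0
Move 9: B@(3,2) -> caps B=0 W=0
Move 10: W@(4,1) -> caps B=0 W=1

Answer: ....B
.BWB.
....W
W.B..
.W.W.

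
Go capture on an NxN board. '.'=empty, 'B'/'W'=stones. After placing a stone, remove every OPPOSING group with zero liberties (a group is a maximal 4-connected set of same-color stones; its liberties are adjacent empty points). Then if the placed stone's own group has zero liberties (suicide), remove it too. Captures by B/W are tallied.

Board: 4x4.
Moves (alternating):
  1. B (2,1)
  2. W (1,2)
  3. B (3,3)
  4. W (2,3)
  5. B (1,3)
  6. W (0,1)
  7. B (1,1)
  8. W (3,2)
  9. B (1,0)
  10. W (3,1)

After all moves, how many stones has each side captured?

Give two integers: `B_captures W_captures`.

Move 1: B@(2,1) -> caps B=0 W=0
Move 2: W@(1,2) -> caps B=0 W=0
Move 3: B@(3,3) -> caps B=0 W=0
Move 4: W@(2,3) -> caps B=0 W=0
Move 5: B@(1,3) -> caps B=0 W=0
Move 6: W@(0,1) -> caps B=0 W=0
Move 7: B@(1,1) -> caps B=0 W=0
Move 8: W@(3,2) -> caps B=0 W=1
Move 9: B@(1,0) -> caps B=0 W=1
Move 10: W@(3,1) -> caps B=0 W=1

Answer: 0 1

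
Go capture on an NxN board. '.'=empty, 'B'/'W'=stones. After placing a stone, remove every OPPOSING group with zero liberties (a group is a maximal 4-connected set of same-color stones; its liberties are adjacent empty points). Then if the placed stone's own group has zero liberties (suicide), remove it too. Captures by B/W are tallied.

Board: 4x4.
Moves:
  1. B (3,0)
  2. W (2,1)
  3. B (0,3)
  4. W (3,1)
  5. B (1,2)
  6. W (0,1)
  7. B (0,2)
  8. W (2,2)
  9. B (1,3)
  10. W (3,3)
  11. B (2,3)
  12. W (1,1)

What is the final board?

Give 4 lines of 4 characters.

Answer: .W..
.W..
.WW.
BW.W

Derivation:
Move 1: B@(3,0) -> caps B=0 W=0
Move 2: W@(2,1) -> caps B=0 W=0
Move 3: B@(0,3) -> caps B=0 W=0
Move 4: W@(3,1) -> caps B=0 W=0
Move 5: B@(1,2) -> caps B=0 W=0
Move 6: W@(0,1) -> caps B=0 W=0
Move 7: B@(0,2) -> caps B=0 W=0
Move 8: W@(2,2) -> caps B=0 W=0
Move 9: B@(1,3) -> caps B=0 W=0
Move 10: W@(3,3) -> caps B=0 W=0
Move 11: B@(2,3) -> caps B=0 W=0
Move 12: W@(1,1) -> caps B=0 W=5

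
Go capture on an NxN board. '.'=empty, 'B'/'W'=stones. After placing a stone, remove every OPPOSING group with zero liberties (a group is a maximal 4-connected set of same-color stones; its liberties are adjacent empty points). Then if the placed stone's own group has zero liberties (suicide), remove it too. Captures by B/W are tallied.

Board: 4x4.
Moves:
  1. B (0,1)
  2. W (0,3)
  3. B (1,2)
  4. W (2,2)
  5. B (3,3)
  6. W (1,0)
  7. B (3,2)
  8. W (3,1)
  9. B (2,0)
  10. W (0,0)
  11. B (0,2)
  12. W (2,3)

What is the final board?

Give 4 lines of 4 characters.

Answer: WBBW
W.B.
B.WW
.W..

Derivation:
Move 1: B@(0,1) -> caps B=0 W=0
Move 2: W@(0,3) -> caps B=0 W=0
Move 3: B@(1,2) -> caps B=0 W=0
Move 4: W@(2,2) -> caps B=0 W=0
Move 5: B@(3,3) -> caps B=0 W=0
Move 6: W@(1,0) -> caps B=0 W=0
Move 7: B@(3,2) -> caps B=0 W=0
Move 8: W@(3,1) -> caps B=0 W=0
Move 9: B@(2,0) -> caps B=0 W=0
Move 10: W@(0,0) -> caps B=0 W=0
Move 11: B@(0,2) -> caps B=0 W=0
Move 12: W@(2,3) -> caps B=0 W=2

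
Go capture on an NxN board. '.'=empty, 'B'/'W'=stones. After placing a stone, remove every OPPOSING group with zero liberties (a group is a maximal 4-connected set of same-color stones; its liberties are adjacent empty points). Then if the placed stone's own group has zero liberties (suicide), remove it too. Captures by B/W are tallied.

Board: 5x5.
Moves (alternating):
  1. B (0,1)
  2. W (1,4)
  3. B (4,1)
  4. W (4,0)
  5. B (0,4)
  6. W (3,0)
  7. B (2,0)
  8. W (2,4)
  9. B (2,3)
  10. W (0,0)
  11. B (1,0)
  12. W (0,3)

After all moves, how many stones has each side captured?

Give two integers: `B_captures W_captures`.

Answer: 1 1

Derivation:
Move 1: B@(0,1) -> caps B=0 W=0
Move 2: W@(1,4) -> caps B=0 W=0
Move 3: B@(4,1) -> caps B=0 W=0
Move 4: W@(4,0) -> caps B=0 W=0
Move 5: B@(0,4) -> caps B=0 W=0
Move 6: W@(3,0) -> caps B=0 W=0
Move 7: B@(2,0) -> caps B=0 W=0
Move 8: W@(2,4) -> caps B=0 W=0
Move 9: B@(2,3) -> caps B=0 W=0
Move 10: W@(0,0) -> caps B=0 W=0
Move 11: B@(1,0) -> caps B=1 W=0
Move 12: W@(0,3) -> caps B=1 W=1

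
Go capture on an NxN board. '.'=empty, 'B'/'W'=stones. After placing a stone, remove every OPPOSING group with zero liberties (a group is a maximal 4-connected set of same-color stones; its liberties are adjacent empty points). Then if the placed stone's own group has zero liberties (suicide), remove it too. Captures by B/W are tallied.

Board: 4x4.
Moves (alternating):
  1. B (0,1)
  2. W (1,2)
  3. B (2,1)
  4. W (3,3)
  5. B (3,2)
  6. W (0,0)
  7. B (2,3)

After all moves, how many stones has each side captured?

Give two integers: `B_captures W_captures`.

Answer: 1 0

Derivation:
Move 1: B@(0,1) -> caps B=0 W=0
Move 2: W@(1,2) -> caps B=0 W=0
Move 3: B@(2,1) -> caps B=0 W=0
Move 4: W@(3,3) -> caps B=0 W=0
Move 5: B@(3,2) -> caps B=0 W=0
Move 6: W@(0,0) -> caps B=0 W=0
Move 7: B@(2,3) -> caps B=1 W=0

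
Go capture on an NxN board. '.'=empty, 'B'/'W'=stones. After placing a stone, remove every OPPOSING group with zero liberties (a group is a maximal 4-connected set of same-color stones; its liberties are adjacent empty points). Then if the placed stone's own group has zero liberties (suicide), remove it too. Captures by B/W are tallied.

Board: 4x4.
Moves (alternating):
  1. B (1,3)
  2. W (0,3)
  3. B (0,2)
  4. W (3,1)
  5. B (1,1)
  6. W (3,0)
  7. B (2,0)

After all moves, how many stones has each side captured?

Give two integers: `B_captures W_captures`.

Answer: 1 0

Derivation:
Move 1: B@(1,3) -> caps B=0 W=0
Move 2: W@(0,3) -> caps B=0 W=0
Move 3: B@(0,2) -> caps B=1 W=0
Move 4: W@(3,1) -> caps B=1 W=0
Move 5: B@(1,1) -> caps B=1 W=0
Move 6: W@(3,0) -> caps B=1 W=0
Move 7: B@(2,0) -> caps B=1 W=0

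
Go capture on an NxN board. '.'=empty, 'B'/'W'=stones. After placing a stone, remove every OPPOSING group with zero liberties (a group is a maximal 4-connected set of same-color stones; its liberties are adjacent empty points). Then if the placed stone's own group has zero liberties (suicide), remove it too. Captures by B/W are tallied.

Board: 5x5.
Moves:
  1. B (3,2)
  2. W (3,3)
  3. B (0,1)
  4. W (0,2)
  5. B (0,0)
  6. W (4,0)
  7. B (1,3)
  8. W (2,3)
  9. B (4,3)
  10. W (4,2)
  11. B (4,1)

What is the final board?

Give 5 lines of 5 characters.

Answer: BBW..
...B.
...W.
..BW.
WB.B.

Derivation:
Move 1: B@(3,2) -> caps B=0 W=0
Move 2: W@(3,3) -> caps B=0 W=0
Move 3: B@(0,1) -> caps B=0 W=0
Move 4: W@(0,2) -> caps B=0 W=0
Move 5: B@(0,0) -> caps B=0 W=0
Move 6: W@(4,0) -> caps B=0 W=0
Move 7: B@(1,3) -> caps B=0 W=0
Move 8: W@(2,3) -> caps B=0 W=0
Move 9: B@(4,3) -> caps B=0 W=0
Move 10: W@(4,2) -> caps B=0 W=0
Move 11: B@(4,1) -> caps B=1 W=0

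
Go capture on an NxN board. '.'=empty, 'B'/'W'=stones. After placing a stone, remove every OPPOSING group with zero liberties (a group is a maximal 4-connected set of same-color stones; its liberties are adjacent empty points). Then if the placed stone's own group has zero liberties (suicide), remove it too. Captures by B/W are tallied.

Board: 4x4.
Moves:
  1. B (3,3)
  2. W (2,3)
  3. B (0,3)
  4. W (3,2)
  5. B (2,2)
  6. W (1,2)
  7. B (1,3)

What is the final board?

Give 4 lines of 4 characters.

Move 1: B@(3,3) -> caps B=0 W=0
Move 2: W@(2,3) -> caps B=0 W=0
Move 3: B@(0,3) -> caps B=0 W=0
Move 4: W@(3,2) -> caps B=0 W=1
Move 5: B@(2,2) -> caps B=0 W=1
Move 6: W@(1,2) -> caps B=0 W=1
Move 7: B@(1,3) -> caps B=0 W=1

Answer: ...B
..WB
..BW
..W.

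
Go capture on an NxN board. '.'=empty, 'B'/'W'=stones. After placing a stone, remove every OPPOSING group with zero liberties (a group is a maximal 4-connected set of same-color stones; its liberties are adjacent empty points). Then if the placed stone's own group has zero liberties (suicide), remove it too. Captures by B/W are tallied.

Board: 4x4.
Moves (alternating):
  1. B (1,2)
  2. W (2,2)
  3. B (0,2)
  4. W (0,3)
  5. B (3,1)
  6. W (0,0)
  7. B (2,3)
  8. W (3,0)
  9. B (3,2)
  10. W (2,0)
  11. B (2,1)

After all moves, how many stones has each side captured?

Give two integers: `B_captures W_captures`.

Answer: 1 0

Derivation:
Move 1: B@(1,2) -> caps B=0 W=0
Move 2: W@(2,2) -> caps B=0 W=0
Move 3: B@(0,2) -> caps B=0 W=0
Move 4: W@(0,3) -> caps B=0 W=0
Move 5: B@(3,1) -> caps B=0 W=0
Move 6: W@(0,0) -> caps B=0 W=0
Move 7: B@(2,3) -> caps B=0 W=0
Move 8: W@(3,0) -> caps B=0 W=0
Move 9: B@(3,2) -> caps B=0 W=0
Move 10: W@(2,0) -> caps B=0 W=0
Move 11: B@(2,1) -> caps B=1 W=0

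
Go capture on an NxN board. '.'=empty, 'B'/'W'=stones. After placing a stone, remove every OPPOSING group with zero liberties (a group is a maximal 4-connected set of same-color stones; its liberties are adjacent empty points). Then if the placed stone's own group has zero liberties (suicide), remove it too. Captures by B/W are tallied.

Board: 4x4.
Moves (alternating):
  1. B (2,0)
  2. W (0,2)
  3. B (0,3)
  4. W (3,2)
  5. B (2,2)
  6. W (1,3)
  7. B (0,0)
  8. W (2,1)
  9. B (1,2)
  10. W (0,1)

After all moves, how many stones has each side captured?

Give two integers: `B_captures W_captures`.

Move 1: B@(2,0) -> caps B=0 W=0
Move 2: W@(0,2) -> caps B=0 W=0
Move 3: B@(0,3) -> caps B=0 W=0
Move 4: W@(3,2) -> caps B=0 W=0
Move 5: B@(2,2) -> caps B=0 W=0
Move 6: W@(1,3) -> caps B=0 W=1
Move 7: B@(0,0) -> caps B=0 W=1
Move 8: W@(2,1) -> caps B=0 W=1
Move 9: B@(1,2) -> caps B=0 W=1
Move 10: W@(0,1) -> caps B=0 W=1

Answer: 0 1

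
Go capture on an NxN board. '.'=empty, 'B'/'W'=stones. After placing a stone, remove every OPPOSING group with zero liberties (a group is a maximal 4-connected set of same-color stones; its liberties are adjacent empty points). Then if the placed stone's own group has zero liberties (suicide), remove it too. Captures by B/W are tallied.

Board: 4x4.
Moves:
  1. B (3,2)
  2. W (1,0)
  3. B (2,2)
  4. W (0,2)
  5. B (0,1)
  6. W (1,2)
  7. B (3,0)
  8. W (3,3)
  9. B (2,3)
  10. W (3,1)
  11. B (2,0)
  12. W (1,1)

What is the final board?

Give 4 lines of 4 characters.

Answer: .BW.
WWW.
B.BB
BWB.

Derivation:
Move 1: B@(3,2) -> caps B=0 W=0
Move 2: W@(1,0) -> caps B=0 W=0
Move 3: B@(2,2) -> caps B=0 W=0
Move 4: W@(0,2) -> caps B=0 W=0
Move 5: B@(0,1) -> caps B=0 W=0
Move 6: W@(1,2) -> caps B=0 W=0
Move 7: B@(3,0) -> caps B=0 W=0
Move 8: W@(3,3) -> caps B=0 W=0
Move 9: B@(2,3) -> caps B=1 W=0
Move 10: W@(3,1) -> caps B=1 W=0
Move 11: B@(2,0) -> caps B=1 W=0
Move 12: W@(1,1) -> caps B=1 W=0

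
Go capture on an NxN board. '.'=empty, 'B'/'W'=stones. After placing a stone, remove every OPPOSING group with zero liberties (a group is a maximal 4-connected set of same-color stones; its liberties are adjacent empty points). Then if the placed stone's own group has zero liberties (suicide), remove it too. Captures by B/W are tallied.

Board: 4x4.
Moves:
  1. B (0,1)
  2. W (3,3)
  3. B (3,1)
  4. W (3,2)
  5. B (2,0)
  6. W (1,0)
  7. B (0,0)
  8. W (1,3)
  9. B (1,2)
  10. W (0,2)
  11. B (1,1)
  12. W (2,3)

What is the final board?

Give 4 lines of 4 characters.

Move 1: B@(0,1) -> caps B=0 W=0
Move 2: W@(3,3) -> caps B=0 W=0
Move 3: B@(3,1) -> caps B=0 W=0
Move 4: W@(3,2) -> caps B=0 W=0
Move 5: B@(2,0) -> caps B=0 W=0
Move 6: W@(1,0) -> caps B=0 W=0
Move 7: B@(0,0) -> caps B=0 W=0
Move 8: W@(1,3) -> caps B=0 W=0
Move 9: B@(1,2) -> caps B=0 W=0
Move 10: W@(0,2) -> caps B=0 W=0
Move 11: B@(1,1) -> caps B=1 W=0
Move 12: W@(2,3) -> caps B=1 W=0

Answer: BBW.
.BBW
B..W
.BWW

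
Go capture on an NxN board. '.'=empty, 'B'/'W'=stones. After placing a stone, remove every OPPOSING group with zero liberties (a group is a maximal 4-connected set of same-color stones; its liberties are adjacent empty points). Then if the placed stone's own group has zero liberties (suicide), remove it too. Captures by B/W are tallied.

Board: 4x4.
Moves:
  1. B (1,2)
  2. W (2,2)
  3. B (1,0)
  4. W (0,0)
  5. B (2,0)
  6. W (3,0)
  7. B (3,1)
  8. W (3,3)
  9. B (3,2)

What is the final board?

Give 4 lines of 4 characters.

Answer: W...
B.B.
B.W.
.BBW

Derivation:
Move 1: B@(1,2) -> caps B=0 W=0
Move 2: W@(2,2) -> caps B=0 W=0
Move 3: B@(1,0) -> caps B=0 W=0
Move 4: W@(0,0) -> caps B=0 W=0
Move 5: B@(2,0) -> caps B=0 W=0
Move 6: W@(3,0) -> caps B=0 W=0
Move 7: B@(3,1) -> caps B=1 W=0
Move 8: W@(3,3) -> caps B=1 W=0
Move 9: B@(3,2) -> caps B=1 W=0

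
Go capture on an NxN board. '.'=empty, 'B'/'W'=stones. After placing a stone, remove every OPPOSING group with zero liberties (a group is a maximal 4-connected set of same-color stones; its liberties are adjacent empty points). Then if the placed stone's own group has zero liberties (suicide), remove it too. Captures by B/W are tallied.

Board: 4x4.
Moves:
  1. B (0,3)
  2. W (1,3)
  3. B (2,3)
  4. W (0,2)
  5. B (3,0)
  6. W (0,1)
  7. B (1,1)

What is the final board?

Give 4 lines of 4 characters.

Move 1: B@(0,3) -> caps B=0 W=0
Move 2: W@(1,3) -> caps B=0 W=0
Move 3: B@(2,3) -> caps B=0 W=0
Move 4: W@(0,2) -> caps B=0 W=1
Move 5: B@(3,0) -> caps B=0 W=1
Move 6: W@(0,1) -> caps B=0 W=1
Move 7: B@(1,1) -> caps B=0 W=1

Answer: .WW.
.B.W
...B
B...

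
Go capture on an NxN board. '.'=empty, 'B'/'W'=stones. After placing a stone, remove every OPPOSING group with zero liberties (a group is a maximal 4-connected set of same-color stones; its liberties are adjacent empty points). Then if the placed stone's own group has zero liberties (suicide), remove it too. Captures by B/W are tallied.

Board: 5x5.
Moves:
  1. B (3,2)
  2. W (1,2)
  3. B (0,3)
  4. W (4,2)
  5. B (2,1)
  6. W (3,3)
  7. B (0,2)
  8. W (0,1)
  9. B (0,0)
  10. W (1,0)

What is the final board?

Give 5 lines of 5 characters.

Move 1: B@(3,2) -> caps B=0 W=0
Move 2: W@(1,2) -> caps B=0 W=0
Move 3: B@(0,3) -> caps B=0 W=0
Move 4: W@(4,2) -> caps B=0 W=0
Move 5: B@(2,1) -> caps B=0 W=0
Move 6: W@(3,3) -> caps B=0 W=0
Move 7: B@(0,2) -> caps B=0 W=0
Move 8: W@(0,1) -> caps B=0 W=0
Move 9: B@(0,0) -> caps B=0 W=0
Move 10: W@(1,0) -> caps B=0 W=1

Answer: .WBB.
W.W..
.B...
..BW.
..W..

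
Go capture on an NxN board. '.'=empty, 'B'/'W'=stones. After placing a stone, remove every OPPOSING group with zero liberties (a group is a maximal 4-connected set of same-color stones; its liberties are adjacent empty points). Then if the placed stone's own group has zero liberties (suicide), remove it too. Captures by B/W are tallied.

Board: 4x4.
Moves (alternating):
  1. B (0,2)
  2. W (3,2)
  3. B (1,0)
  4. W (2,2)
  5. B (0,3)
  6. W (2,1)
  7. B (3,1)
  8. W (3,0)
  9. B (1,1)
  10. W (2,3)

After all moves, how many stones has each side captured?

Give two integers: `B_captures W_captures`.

Answer: 0 1

Derivation:
Move 1: B@(0,2) -> caps B=0 W=0
Move 2: W@(3,2) -> caps B=0 W=0
Move 3: B@(1,0) -> caps B=0 W=0
Move 4: W@(2,2) -> caps B=0 W=0
Move 5: B@(0,3) -> caps B=0 W=0
Move 6: W@(2,1) -> caps B=0 W=0
Move 7: B@(3,1) -> caps B=0 W=0
Move 8: W@(3,0) -> caps B=0 W=1
Move 9: B@(1,1) -> caps B=0 W=1
Move 10: W@(2,3) -> caps B=0 W=1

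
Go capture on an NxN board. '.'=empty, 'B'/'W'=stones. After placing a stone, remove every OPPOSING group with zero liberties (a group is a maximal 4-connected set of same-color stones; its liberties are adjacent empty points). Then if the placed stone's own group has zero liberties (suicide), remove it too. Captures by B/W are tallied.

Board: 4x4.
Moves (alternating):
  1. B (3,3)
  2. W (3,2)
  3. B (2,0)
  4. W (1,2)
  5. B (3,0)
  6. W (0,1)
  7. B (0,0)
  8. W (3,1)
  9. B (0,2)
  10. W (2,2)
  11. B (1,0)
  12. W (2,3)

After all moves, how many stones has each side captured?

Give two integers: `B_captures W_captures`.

Move 1: B@(3,3) -> caps B=0 W=0
Move 2: W@(3,2) -> caps B=0 W=0
Move 3: B@(2,0) -> caps B=0 W=0
Move 4: W@(1,2) -> caps B=0 W=0
Move 5: B@(3,0) -> caps B=0 W=0
Move 6: W@(0,1) -> caps B=0 W=0
Move 7: B@(0,0) -> caps B=0 W=0
Move 8: W@(3,1) -> caps B=0 W=0
Move 9: B@(0,2) -> caps B=0 W=0
Move 10: W@(2,2) -> caps B=0 W=0
Move 11: B@(1,0) -> caps B=0 W=0
Move 12: W@(2,3) -> caps B=0 W=1

Answer: 0 1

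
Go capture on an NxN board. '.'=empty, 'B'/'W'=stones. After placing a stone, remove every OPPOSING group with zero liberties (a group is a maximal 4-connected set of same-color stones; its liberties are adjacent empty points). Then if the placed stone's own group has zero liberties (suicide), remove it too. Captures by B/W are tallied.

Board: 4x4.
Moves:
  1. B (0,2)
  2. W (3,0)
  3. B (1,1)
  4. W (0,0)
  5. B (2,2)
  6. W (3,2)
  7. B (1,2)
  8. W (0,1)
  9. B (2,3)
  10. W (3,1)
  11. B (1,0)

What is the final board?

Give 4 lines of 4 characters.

Move 1: B@(0,2) -> caps B=0 W=0
Move 2: W@(3,0) -> caps B=0 W=0
Move 3: B@(1,1) -> caps B=0 W=0
Move 4: W@(0,0) -> caps B=0 W=0
Move 5: B@(2,2) -> caps B=0 W=0
Move 6: W@(3,2) -> caps B=0 W=0
Move 7: B@(1,2) -> caps B=0 W=0
Move 8: W@(0,1) -> caps B=0 W=0
Move 9: B@(2,3) -> caps B=0 W=0
Move 10: W@(3,1) -> caps B=0 W=0
Move 11: B@(1,0) -> caps B=2 W=0

Answer: ..B.
BBB.
..BB
WWW.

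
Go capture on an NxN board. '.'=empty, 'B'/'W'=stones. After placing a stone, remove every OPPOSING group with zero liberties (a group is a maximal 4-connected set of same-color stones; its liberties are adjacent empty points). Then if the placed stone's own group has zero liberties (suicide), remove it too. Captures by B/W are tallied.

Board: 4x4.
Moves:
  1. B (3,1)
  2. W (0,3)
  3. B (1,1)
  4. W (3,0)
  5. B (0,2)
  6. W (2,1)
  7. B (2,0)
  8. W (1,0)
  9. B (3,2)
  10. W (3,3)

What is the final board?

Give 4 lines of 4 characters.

Answer: ..BW
WB..
BW..
.BBW

Derivation:
Move 1: B@(3,1) -> caps B=0 W=0
Move 2: W@(0,3) -> caps B=0 W=0
Move 3: B@(1,1) -> caps B=0 W=0
Move 4: W@(3,0) -> caps B=0 W=0
Move 5: B@(0,2) -> caps B=0 W=0
Move 6: W@(2,1) -> caps B=0 W=0
Move 7: B@(2,0) -> caps B=1 W=0
Move 8: W@(1,0) -> caps B=1 W=0
Move 9: B@(3,2) -> caps B=1 W=0
Move 10: W@(3,3) -> caps B=1 W=0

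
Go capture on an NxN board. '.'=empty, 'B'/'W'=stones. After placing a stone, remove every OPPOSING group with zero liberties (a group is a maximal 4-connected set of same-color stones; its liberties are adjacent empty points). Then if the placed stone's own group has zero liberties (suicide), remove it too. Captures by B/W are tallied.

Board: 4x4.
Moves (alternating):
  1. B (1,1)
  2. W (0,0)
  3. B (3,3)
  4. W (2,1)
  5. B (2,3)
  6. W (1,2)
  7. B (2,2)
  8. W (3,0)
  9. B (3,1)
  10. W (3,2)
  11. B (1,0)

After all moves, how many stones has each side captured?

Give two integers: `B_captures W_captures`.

Answer: 0 1

Derivation:
Move 1: B@(1,1) -> caps B=0 W=0
Move 2: W@(0,0) -> caps B=0 W=0
Move 3: B@(3,3) -> caps B=0 W=0
Move 4: W@(2,1) -> caps B=0 W=0
Move 5: B@(2,3) -> caps B=0 W=0
Move 6: W@(1,2) -> caps B=0 W=0
Move 7: B@(2,2) -> caps B=0 W=0
Move 8: W@(3,0) -> caps B=0 W=0
Move 9: B@(3,1) -> caps B=0 W=0
Move 10: W@(3,2) -> caps B=0 W=1
Move 11: B@(1,0) -> caps B=0 W=1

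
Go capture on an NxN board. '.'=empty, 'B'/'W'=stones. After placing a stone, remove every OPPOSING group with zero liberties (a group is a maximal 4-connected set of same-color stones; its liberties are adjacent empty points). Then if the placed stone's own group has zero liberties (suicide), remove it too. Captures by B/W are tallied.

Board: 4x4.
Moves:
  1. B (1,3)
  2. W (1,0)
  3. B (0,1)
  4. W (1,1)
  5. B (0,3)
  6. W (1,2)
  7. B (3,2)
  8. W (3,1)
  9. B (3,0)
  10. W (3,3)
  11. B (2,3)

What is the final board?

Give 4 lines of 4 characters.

Move 1: B@(1,3) -> caps B=0 W=0
Move 2: W@(1,0) -> caps B=0 W=0
Move 3: B@(0,1) -> caps B=0 W=0
Move 4: W@(1,1) -> caps B=0 W=0
Move 5: B@(0,3) -> caps B=0 W=0
Move 6: W@(1,2) -> caps B=0 W=0
Move 7: B@(3,2) -> caps B=0 W=0
Move 8: W@(3,1) -> caps B=0 W=0
Move 9: B@(3,0) -> caps B=0 W=0
Move 10: W@(3,3) -> caps B=0 W=0
Move 11: B@(2,3) -> caps B=1 W=0

Answer: .B.B
WWWB
...B
BWB.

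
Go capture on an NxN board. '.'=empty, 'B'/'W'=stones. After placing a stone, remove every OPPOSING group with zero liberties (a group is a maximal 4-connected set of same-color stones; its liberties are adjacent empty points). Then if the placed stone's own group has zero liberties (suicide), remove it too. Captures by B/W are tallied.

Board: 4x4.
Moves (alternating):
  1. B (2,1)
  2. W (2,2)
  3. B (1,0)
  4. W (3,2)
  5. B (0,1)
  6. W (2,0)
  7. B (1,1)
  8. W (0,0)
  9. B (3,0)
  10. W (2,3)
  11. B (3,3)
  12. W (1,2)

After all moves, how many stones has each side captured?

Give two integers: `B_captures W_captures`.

Answer: 1 0

Derivation:
Move 1: B@(2,1) -> caps B=0 W=0
Move 2: W@(2,2) -> caps B=0 W=0
Move 3: B@(1,0) -> caps B=0 W=0
Move 4: W@(3,2) -> caps B=0 W=0
Move 5: B@(0,1) -> caps B=0 W=0
Move 6: W@(2,0) -> caps B=0 W=0
Move 7: B@(1,1) -> caps B=0 W=0
Move 8: W@(0,0) -> caps B=0 W=0
Move 9: B@(3,0) -> caps B=1 W=0
Move 10: W@(2,3) -> caps B=1 W=0
Move 11: B@(3,3) -> caps B=1 W=0
Move 12: W@(1,2) -> caps B=1 W=0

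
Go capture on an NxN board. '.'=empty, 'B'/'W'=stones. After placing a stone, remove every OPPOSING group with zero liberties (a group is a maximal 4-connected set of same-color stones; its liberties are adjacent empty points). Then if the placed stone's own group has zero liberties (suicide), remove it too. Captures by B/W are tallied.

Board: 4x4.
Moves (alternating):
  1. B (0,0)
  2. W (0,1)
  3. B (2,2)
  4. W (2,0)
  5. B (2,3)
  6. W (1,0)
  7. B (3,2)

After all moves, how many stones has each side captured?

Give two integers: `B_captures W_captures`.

Move 1: B@(0,0) -> caps B=0 W=0
Move 2: W@(0,1) -> caps B=0 W=0
Move 3: B@(2,2) -> caps B=0 W=0
Move 4: W@(2,0) -> caps B=0 W=0
Move 5: B@(2,3) -> caps B=0 W=0
Move 6: W@(1,0) -> caps B=0 W=1
Move 7: B@(3,2) -> caps B=0 W=1

Answer: 0 1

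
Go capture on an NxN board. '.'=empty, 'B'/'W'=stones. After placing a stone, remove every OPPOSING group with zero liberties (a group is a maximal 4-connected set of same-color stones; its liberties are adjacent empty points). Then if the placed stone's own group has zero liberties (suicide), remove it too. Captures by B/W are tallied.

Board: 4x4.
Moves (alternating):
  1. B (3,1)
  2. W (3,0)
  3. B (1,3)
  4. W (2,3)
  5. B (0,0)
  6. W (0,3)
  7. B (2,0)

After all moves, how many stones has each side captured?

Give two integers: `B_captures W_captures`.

Answer: 1 0

Derivation:
Move 1: B@(3,1) -> caps B=0 W=0
Move 2: W@(3,0) -> caps B=0 W=0
Move 3: B@(1,3) -> caps B=0 W=0
Move 4: W@(2,3) -> caps B=0 W=0
Move 5: B@(0,0) -> caps B=0 W=0
Move 6: W@(0,3) -> caps B=0 W=0
Move 7: B@(2,0) -> caps B=1 W=0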